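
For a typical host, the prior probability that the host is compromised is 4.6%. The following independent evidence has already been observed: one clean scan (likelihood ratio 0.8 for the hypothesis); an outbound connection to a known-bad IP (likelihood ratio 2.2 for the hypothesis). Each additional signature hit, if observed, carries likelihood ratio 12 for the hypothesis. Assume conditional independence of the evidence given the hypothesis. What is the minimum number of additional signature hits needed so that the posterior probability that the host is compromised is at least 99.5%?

4

Prior odds = 0.046/0.954 = 23/477.
Combined Bayes factor of the evidence already in hand = 0.8 × 2.2 = 1.76.
Odds after that evidence = (23/477) × 1.76 = 1012/11925.
Target odds = 0.995/0.005 = 199.
Need 12ⁿ ≥ 199 ÷ (1012/11925) = 2373075/1012.
12³ = 1728 falls short of 2373075/1012 but 12⁴ = 20736 reaches it, so n = 4.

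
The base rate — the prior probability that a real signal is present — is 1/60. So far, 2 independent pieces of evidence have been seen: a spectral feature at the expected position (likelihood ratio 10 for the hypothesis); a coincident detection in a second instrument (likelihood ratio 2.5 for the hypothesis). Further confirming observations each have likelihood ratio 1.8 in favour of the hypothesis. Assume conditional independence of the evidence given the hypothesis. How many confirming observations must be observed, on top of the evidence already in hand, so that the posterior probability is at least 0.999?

Prior odds = (1/60)/(59/60) = 1/59.
Combined Bayes factor of the evidence already in hand = 10 × 2.5 = 25.
Odds after that evidence = (1/59) × 25 = 25/59.
Target odds = 0.999/0.001 = 999.
Need 1.8ⁿ ≥ 999 ÷ (25/59) = 2357.64.
1.8¹³ ≈2082.3 falls short of 2357.64 but 1.8¹⁴ ≈3748.13 reaches it, so n = 14.

14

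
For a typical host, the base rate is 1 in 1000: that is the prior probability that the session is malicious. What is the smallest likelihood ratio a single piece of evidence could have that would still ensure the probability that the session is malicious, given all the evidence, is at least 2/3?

1998

Prior odds = 0.001/0.999 = 1/999.
Target odds = (2/3)/(1/3) = 2.
Required Bayes factor = 2 ÷ (1/999) = 1998.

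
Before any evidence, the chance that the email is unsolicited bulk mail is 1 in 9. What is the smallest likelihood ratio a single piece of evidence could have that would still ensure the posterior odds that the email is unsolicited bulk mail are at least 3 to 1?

Prior odds = (1/9)/(8/9) = 0.125.
Target odds = 3.
Required Bayes factor = 3 ÷ 0.125 = 24.

24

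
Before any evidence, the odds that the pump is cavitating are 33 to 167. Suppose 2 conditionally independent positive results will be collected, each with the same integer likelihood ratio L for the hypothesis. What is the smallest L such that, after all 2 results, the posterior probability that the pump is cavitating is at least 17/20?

6

Prior odds = 33/167.
Target odds = 0.85/0.15 = 17/3.
Need L² ≥ 17/3 ÷ (33/167) = 2839/99.
5² = 25 < 2839/99 ≤ 36 = 6², so L = 6.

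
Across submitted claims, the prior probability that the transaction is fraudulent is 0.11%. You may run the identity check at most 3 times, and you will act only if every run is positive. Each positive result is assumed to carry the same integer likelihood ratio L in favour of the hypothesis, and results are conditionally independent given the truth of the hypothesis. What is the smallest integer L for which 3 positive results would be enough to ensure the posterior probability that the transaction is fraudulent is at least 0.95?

Prior odds = 0.0011/0.9989 = 11/9989.
Target odds = 0.95/0.05 = 19.
Need L³ ≥ 19 ÷ (11/9989) = 189791/11.
25³ = 15625 < 189791/11 ≤ 17576 = 26³, so L = 26.

26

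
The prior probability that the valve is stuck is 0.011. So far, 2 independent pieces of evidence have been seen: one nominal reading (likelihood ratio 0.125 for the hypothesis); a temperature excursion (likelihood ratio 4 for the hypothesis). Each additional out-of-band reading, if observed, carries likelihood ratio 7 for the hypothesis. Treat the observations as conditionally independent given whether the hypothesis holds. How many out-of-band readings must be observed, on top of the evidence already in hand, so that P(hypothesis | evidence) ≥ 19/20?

Prior odds = 0.011/0.989 = 11/989.
Combined Bayes factor of the evidence already in hand = 0.125 × 4 = 0.5.
Odds after that evidence = (11/989) × 0.5 = 11/1978.
Target odds = 0.95/0.05 = 19.
Need 7ⁿ ≥ 19 ÷ (11/1978) = 37582/11.
7⁴ = 2401 falls short of 37582/11 but 7⁵ = 16807 reaches it, so n = 5.

5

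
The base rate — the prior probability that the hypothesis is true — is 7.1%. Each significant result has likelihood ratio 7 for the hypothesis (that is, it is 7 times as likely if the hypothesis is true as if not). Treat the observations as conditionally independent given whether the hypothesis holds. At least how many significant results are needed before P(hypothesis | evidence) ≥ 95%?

3

Prior odds = 0.071/0.929 = 71/929.
Likelihood ratio per significant result = 7.
Target odds: 0.95 ÷ 0.05 = 19.
Need (71/929) × 7ⁿ ≥ 19, i.e. 7ⁿ ≥ 17651/71.
7² = 49 falls short of 17651/71 but 7³ = 343 reaches it, so n = 3.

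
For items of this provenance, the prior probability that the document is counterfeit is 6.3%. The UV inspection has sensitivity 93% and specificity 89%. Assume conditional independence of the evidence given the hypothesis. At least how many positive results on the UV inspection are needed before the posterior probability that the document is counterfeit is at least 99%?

Prior odds = 0.063/0.937 = 63/937.
False-positive rate = 1 − 0.89 = 0.11; likelihood ratio of a positive = 0.93/0.11 = 93/11.
Target odds: 0.99 ÷ 0.01 = 99.
Require (93/11)ⁿ ≥ 99 ÷ (63/937) = 10307/7.
(93/11)³ = 804357/1331 falls short of 10307/7 but (93/11)⁴ = 74805201/14641 reaches it, so n = 4.

4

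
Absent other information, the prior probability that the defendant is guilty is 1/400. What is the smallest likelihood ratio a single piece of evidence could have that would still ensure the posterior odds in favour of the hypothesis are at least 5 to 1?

1995

Prior odds = 0.0025/0.9975 = 1/399.
Target odds = 5.
Required Bayes factor = 5 ÷ (1/399) = 1995.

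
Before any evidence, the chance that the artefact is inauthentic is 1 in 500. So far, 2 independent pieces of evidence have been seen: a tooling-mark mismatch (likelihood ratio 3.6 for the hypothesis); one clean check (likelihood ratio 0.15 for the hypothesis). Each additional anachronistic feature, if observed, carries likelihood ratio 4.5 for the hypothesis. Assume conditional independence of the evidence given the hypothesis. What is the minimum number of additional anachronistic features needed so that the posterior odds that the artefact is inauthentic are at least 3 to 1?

Prior odds = 0.002/0.998 = 1/499.
Combined Bayes factor of the evidence already in hand = 3.6 × 0.15 = 0.54.
Odds after that evidence = (1/499) × 0.54 = 27/24950.
Target odds = 3.
Need 4.5ⁿ ≥ 3 ÷ (27/24950) = 24950/9.
4.5⁵ = 1845.28125 falls short of 24950/9 but 4.5⁶ = 8303.765625 reaches it, so n = 6.

6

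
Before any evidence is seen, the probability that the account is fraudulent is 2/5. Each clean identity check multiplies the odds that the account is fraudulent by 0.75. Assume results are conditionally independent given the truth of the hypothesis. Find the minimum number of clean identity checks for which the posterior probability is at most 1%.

Prior odds = 0.4/0.6 = 2/3.
Likelihood ratio per clean identity check = 0.75.
Target odds: 0.01 ÷ 0.99 = 1/99.
Need (2/3) × 0.75ⁿ ≤ 1/99, i.e. 0.75ⁿ ≤ 1/66.
0.75¹⁴ = 4782969/268435456 is still above 1/66 but 0.75¹⁵ ≈0.0133635 is at or below it, so n = 15.

15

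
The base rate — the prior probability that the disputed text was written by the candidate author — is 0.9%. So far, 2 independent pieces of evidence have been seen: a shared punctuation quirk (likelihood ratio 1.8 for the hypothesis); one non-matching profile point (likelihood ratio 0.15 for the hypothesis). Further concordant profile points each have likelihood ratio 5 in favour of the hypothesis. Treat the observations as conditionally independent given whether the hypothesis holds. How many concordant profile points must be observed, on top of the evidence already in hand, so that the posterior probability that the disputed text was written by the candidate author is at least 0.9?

Prior odds = 0.009/0.991 = 9/991.
Combined Bayes factor of the evidence already in hand = 1.8 × 0.15 = 0.27.
Odds after that evidence = (9/991) × 0.27 = 243/99100.
Target odds = 0.9/0.1 = 9.
Need 5ⁿ ≥ 9 ÷ (243/99100) = 99100/27.
5⁵ = 3125 falls short of 99100/27 but 5⁶ = 15625 reaches it, so n = 6.

6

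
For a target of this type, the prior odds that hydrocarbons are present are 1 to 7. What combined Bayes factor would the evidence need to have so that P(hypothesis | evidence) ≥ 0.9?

Prior odds = 1/7.
Target odds = 0.9/0.1 = 9.
Required Bayes factor = 9 ÷ (1/7) = 63.

63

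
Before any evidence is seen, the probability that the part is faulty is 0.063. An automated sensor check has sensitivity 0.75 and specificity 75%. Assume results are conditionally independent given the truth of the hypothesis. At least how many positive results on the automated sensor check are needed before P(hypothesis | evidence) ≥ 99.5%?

Prior odds: 0.063 ÷ 0.937 = 63/937.
False-positive rate = 1 − 0.75 = 0.25; likelihood ratio of a positive = 0.75/0.25 = 3.
Target posterior odds = 0.995/0.005 = 199.
Require 3ⁿ ≥ 199 ÷ (63/937) = 186463/63.
3⁷ = 2187 falls short of 186463/63 but 3⁸ = 6561 reaches it, so n = 8.

8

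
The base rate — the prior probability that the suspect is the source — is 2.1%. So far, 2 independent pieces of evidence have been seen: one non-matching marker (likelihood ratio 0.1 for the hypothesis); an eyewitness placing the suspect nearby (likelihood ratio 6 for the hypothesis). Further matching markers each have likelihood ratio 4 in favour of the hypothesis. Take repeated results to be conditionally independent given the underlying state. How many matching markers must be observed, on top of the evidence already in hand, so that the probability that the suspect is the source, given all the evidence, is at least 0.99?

7

Prior odds = 0.021/0.979 = 21/979.
Combined Bayes factor of the evidence already in hand = 0.1 × 6 = 0.6.
Odds after that evidence = (21/979) × 0.6 = 63/4895.
Target odds = 0.99/0.01 = 99.
Need 4ⁿ ≥ 99 ÷ (63/4895) = 53845/7.
4⁶ = 4096 falls short of 53845/7 but 4⁷ = 16384 reaches it, so n = 7.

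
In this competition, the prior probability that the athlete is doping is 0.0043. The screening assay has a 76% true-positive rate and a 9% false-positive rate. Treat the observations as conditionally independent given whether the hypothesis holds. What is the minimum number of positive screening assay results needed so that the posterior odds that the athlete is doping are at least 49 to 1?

5

Prior odds: 0.0043 ÷ 0.9957 = 43/9957.
Likelihood ratio of a positive result = 0.76/0.09 = 76/9.
Target odds = 49.
Need (43/9957) × (76/9)ⁿ ≥ 49, i.e. (76/9)ⁿ ≥ 487893/43.
(76/9)⁴ = 33362176/6561 falls short of 487893/43 but (76/9)⁵ ≈42939.3 reaches it, so n = 5.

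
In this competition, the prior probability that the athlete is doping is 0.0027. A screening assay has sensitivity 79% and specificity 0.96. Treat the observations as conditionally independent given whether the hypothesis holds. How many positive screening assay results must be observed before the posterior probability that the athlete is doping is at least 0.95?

3

Prior odds = 0.0027/0.9973 = 27/9973.
False-positive rate = 1 − 0.96 = 0.04; likelihood ratio of a positive = 0.79/0.04 = 19.75.
Target posterior odds = 0.95/0.05 = 19.
Require 19.75ⁿ ≥ 19 ÷ (27/9973) = 189487/27.
19.75² = 390.0625 falls short of 189487/27 but 19.75³ = 7703.734375 reaches it, so n = 3.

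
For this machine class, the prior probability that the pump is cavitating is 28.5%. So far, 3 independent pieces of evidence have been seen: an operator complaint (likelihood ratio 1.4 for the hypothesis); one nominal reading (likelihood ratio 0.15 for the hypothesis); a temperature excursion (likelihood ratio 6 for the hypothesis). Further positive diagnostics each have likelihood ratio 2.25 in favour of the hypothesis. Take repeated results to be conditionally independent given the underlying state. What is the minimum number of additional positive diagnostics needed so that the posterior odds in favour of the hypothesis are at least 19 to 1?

5

Prior odds = 0.285/0.715 = 57/143.
Combined Bayes factor of the evidence already in hand = 1.4 × 0.15 × 6 = 1.26.
Odds after that evidence = (57/143) × 1.26 = 3591/7150.
Target odds = 19.
Need 2.25ⁿ ≥ 19 ÷ (3591/7150) = 7150/189.
2.25⁴ = 25.62890625 falls short of 7150/189 but 2.25⁵ = 59049/1024 reaches it, so n = 5.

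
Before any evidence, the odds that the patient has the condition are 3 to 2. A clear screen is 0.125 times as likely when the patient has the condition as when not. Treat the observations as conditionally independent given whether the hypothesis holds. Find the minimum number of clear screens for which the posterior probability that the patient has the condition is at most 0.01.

Prior odds = 1.5.
Likelihood ratio per clear screen = 0.125.
Target odds: 0.01 ÷ 0.99 = 1/99.
Need 1.5 × 0.125ⁿ ≤ 1/99, i.e. 0.125ⁿ ≤ 2/297.
0.125² = 0.015625 is still above 2/297 but 0.125³ = 0.001953125 is at or below it, so n = 3.

3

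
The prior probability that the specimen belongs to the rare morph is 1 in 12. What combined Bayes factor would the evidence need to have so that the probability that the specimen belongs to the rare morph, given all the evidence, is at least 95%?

Prior odds = (1/12)/(11/12) = 1/11.
Target odds = 0.95/0.05 = 19.
Required Bayes factor = 19 ÷ (1/11) = 209.

209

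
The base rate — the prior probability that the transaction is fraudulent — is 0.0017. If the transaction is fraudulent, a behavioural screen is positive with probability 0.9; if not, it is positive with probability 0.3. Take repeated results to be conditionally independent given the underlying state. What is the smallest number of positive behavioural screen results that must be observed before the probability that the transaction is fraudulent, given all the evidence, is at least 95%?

Prior odds = 0.0017/0.9983 = 17/9983.
Likelihood ratio of a positive = 0.9/0.3 = 3.
Target odds: 0.95 ÷ 0.05 = 19.
Require 3ⁿ ≥ 19 ÷ (17/9983) = 189677/17.
3⁸ = 6561 falls short of 189677/17 but 3⁹ = 19683 reaches it, so n = 9.

9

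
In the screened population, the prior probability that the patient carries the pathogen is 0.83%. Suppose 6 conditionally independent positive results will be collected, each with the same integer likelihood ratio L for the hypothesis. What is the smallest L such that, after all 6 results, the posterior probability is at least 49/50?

5

Prior odds = 0.0083/0.9917 = 83/9917.
Target odds = 0.98/0.02 = 49.
Need L⁶ ≥ 49 ÷ (83/9917) = 485933/83.
4⁶ = 4096 < 485933/83 ≤ 15625 = 5⁶, so L = 5.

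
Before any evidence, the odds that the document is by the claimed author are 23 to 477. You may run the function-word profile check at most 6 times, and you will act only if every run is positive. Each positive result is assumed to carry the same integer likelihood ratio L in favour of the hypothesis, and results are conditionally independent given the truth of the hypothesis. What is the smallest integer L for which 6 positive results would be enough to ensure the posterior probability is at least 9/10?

3

Prior odds = 23/477.
Target odds = 0.9/0.1 = 9.
Need L⁶ ≥ 9 ÷ (23/477) = 4293/23.
2⁶ = 64 < 4293/23 ≤ 729 = 3⁶, so L = 3.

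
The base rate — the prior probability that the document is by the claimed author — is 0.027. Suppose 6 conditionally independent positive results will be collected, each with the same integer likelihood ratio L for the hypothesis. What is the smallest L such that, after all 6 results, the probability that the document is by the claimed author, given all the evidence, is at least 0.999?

6

Prior odds = 0.027/0.973 = 27/973.
Target odds = 0.999/0.001 = 999.
Need L⁶ ≥ 999 ÷ (27/973) = 36001.
5⁶ = 15625 < 36001 ≤ 46656 = 6⁶, so L = 6.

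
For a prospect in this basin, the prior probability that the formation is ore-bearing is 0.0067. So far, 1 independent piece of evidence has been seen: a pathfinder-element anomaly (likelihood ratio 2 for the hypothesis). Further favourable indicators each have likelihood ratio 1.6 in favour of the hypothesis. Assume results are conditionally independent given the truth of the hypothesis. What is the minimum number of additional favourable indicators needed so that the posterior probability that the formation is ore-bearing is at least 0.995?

Prior odds = 0.0067/0.9933 = 67/9933.
Bayes factor of the evidence already in hand = 2.
Odds after that evidence = (67/9933) × 2 = 134/9933.
Target odds = 0.995/0.005 = 199.
Need 1.6ⁿ ≥ 199 ÷ (134/9933) = 1976667/134.
1.6²⁰ ≈12089.3 falls short of 1976667/134 but 1.6²¹ ≈19342.8 reaches it, so n = 21.

21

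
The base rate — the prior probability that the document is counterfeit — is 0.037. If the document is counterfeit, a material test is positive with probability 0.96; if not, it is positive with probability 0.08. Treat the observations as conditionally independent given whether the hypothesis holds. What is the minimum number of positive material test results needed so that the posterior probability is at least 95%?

3

Prior odds: 0.037 ÷ 0.963 = 37/963.
Likelihood ratio of a positive = 0.96/0.08 = 12.
Target posterior odds = 0.95/0.05 = 19.
Need (37/963) × 12ⁿ ≥ 19, i.e. 12ⁿ ≥ 18297/37.
12² = 144 falls short of 18297/37 but 12³ = 1728 reaches it, so n = 3.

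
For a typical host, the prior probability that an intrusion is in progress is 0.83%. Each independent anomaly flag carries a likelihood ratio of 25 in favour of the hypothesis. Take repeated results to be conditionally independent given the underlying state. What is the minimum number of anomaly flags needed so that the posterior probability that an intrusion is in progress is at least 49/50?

Prior odds: 0.0083 ÷ 0.9917 = 83/9917.
Likelihood ratio per anomaly flag = 25.
Target posterior odds = 0.98/0.02 = 49.
Require 25ⁿ ≥ 49 ÷ (83/9917) = 485933/83.
25² = 625 falls short of 485933/83 but 25³ = 15625 reaches it, so n = 3.

3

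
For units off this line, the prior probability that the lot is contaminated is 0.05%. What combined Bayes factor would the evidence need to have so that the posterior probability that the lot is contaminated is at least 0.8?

Prior odds = 0.0005/0.9995 = 1/1999.
Target odds = 0.8/0.2 = 4.
Required Bayes factor = 4 ÷ (1/1999) = 7996.

7996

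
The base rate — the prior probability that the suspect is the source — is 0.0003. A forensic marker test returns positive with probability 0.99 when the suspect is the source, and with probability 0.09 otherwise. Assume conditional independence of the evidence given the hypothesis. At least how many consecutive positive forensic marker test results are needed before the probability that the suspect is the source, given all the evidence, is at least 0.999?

Prior odds = 0.0003/0.9997 = 3/9997.
Likelihood ratio of a positive result = 0.99/0.09 = 11.
Target posterior odds = 0.999/0.001 = 999.
Need (3/9997) × 11ⁿ ≥ 999, i.e. 11ⁿ ≥ 3329001.
11⁶ = 1771561 falls short of 3329001 but 11⁷ = 19487171 reaches it, so n = 7.

7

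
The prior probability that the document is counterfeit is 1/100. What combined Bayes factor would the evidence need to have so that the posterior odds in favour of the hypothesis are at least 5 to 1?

Prior odds = 0.01/0.99 = 1/99.
Target odds = 5.
Required Bayes factor = 5 ÷ (1/99) = 495.

495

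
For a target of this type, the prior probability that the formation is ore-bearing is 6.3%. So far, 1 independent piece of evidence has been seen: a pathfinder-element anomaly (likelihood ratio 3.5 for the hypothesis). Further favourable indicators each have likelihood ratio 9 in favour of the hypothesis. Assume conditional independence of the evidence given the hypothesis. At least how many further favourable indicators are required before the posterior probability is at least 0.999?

4

Prior odds = 0.063/0.937 = 63/937.
Bayes factor of the evidence already in hand = 3.5.
Odds after that evidence = (63/937) × 3.5 = 441/1874.
Target odds = 0.999/0.001 = 999.
Need 9ⁿ ≥ 999 ÷ (441/1874) = 208014/49.
9³ = 729 falls short of 208014/49 but 9⁴ = 6561 reaches it, so n = 4.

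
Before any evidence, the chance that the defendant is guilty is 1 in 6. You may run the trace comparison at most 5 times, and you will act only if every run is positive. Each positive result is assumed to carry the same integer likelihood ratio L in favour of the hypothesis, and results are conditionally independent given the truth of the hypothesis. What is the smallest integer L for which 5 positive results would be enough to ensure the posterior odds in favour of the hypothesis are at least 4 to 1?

Prior odds = (1/6)/(5/6) = 0.2.
Target odds = 4.
Need L⁵ ≥ 4 ÷ 0.2 = 20.
1⁵ = 1 < 20 ≤ 32 = 2⁵, so L = 2.

2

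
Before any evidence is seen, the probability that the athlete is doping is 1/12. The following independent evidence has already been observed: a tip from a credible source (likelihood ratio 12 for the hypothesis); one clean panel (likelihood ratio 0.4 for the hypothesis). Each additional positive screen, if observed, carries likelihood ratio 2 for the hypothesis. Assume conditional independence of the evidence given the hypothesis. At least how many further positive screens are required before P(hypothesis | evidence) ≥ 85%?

Prior odds = (1/12)/(11/12) = 1/11.
Combined Bayes factor of the evidence already in hand = 12 × 0.4 = 4.8.
Odds after that evidence = (1/11) × 4.8 = 24/55.
Target odds = 0.85/0.15 = 17/3.
Need 2ⁿ ≥ 17/3 ÷ (24/55) = 935/72.
2³ = 8 falls short of 935/72 but 2⁴ = 16 reaches it, so n = 4.

4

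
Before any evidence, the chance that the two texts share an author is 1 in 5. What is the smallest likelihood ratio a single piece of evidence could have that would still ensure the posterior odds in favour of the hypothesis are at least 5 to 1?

Prior odds = 0.2/0.8 = 0.25.
Target odds = 5.
Required Bayes factor = 5 ÷ 0.25 = 20.

20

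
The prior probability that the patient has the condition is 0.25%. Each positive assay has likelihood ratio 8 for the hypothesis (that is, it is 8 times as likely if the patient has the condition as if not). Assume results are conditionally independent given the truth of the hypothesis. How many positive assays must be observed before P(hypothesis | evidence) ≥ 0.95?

Prior odds = 0.0025/0.9975 = 1/399.
Likelihood ratio per positive assay = 8.
Target posterior odds = 0.95/0.05 = 19.
Require 8ⁿ ≥ 19 ÷ (1/399) = 7581.
8⁴ = 4096 falls short of 7581 but 8⁵ = 32768 reaches it, so n = 5.

5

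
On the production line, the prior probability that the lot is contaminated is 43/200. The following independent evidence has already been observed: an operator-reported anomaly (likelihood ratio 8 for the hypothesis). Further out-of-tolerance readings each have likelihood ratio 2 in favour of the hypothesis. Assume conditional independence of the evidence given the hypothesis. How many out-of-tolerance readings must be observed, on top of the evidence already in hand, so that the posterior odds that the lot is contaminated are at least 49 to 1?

5

Prior odds = 0.215/0.785 = 43/157.
Bayes factor of the evidence already in hand = 8.
Odds after that evidence = (43/157) × 8 = 344/157.
Target odds = 49.
Need 2ⁿ ≥ 49 ÷ (344/157) = 7693/344.
2⁴ = 16 falls short of 7693/344 but 2⁵ = 32 reaches it, so n = 5.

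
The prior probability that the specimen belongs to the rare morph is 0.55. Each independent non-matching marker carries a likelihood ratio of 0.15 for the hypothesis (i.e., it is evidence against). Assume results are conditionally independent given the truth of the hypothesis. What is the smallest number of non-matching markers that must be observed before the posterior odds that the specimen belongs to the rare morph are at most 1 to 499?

4

Prior odds: 0.55 ÷ 0.45 = 11/9.
Likelihood ratio per non-matching marker = 0.15.
Target odds = 1/499.
Require 0.15ⁿ ≤ 1/499 ÷ (11/9) = 9/5489.
0.15³ = 0.003375 is still above 9/5489 but 0.15⁴ = 81/160000 is at or below it, so n = 4.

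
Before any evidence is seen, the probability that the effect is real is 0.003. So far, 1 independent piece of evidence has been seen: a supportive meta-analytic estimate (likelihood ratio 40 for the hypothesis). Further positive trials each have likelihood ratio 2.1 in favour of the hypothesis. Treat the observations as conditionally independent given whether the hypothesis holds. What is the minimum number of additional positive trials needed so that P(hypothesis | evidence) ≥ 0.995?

Prior odds = 0.003/0.997 = 3/997.
Bayes factor of the evidence already in hand = 40.
Odds after that evidence = (3/997) × 40 = 120/997.
Target odds = 0.995/0.005 = 199.
Need 2.1ⁿ ≥ 199 ÷ (120/997) = 198403/120.
2.1⁹ ≈794.28 falls short of 198403/120 but 2.1¹⁰ ≈1667.99 reaches it, so n = 10.

10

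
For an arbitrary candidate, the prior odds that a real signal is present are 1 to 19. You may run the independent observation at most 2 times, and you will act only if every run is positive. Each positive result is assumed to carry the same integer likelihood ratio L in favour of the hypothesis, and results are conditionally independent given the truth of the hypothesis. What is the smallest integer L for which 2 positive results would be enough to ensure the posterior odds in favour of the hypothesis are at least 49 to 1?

Prior odds = 1/19.
Target odds = 49.
Need L² ≥ 49 ÷ (1/19) = 931.
30² = 900 < 931 ≤ 961 = 31², so L = 31.

31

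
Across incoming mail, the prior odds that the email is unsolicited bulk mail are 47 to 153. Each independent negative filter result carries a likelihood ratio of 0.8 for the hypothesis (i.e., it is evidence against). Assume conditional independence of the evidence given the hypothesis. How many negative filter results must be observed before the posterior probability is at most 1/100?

16

Prior odds = 47/153.
Likelihood ratio per negative filter result = 0.8.
Target posterior odds = 0.01/0.99 = 1/99.
Need (47/153) × 0.8ⁿ ≤ 1/99, i.e. 0.8ⁿ ≤ 17/517.
0.8¹⁵ ≈0.0351844 is still above 17/517 but 0.8¹⁶ ≈0.0281475 is at or below it, so n = 16.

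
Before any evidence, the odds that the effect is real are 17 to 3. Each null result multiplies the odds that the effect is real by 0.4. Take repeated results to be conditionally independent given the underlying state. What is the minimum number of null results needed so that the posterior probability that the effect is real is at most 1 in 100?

7

Prior odds = 17/3.
Likelihood ratio per null result = 0.4.
Target odds: 0.01 ÷ 0.99 = 1/99.
Need (17/3) × 0.4ⁿ ≤ 1/99, i.e. 0.4ⁿ ≤ 1/561.
0.4⁶ = 64/15625 is still above 1/561 but 0.4⁷ = 128/78125 is at or below it, so n = 7.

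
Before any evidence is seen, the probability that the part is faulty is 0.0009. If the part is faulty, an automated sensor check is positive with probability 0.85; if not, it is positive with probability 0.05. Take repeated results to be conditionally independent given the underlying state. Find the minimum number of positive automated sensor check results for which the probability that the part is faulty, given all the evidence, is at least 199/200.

Prior odds: 0.0009 ÷ 0.9991 = 9/9991.
Likelihood ratio of a positive = 0.85/0.05 = 17.
Target posterior odds = 0.995/0.005 = 199.
Require 17ⁿ ≥ 199 ÷ (9/9991) = 1988209/9.
17⁴ = 83521 falls short of 1988209/9 but 17⁵ = 1419857 reaches it, so n = 5.

5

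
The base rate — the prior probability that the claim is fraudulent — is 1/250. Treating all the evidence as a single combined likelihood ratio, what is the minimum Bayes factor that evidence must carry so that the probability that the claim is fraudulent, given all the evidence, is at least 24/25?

5976

Prior odds = 0.004/0.996 = 1/249.
Target odds = 0.96/0.04 = 24.
Required Bayes factor = 24 ÷ (1/249) = 5976.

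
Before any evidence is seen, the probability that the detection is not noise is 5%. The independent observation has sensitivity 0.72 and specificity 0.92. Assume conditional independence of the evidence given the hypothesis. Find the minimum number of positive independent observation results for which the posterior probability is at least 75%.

Prior odds = 0.05/0.95 = 1/19.
False-positive rate = 1 − 0.92 = 0.08; likelihood ratio of a positive = 0.72/0.08 = 9.
Target posterior odds = 0.75/0.25 = 3.
Need (1/19) × 9ⁿ ≥ 3, i.e. 9ⁿ ≥ 57.
9¹ = 9 falls short of 57 but 9² = 81 reaches it, so n = 2.

2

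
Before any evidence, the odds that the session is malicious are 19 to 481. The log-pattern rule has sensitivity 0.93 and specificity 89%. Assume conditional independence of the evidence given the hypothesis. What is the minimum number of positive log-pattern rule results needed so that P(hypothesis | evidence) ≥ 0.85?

Prior odds = 19/481.
False-positive rate = 1 − 0.89 = 0.11; likelihood ratio of a positive = 0.93/0.11 = 93/11.
Target odds: 0.85 ÷ 0.15 = 17/3.
Require (93/11)ⁿ ≥ 17/3 ÷ (19/481) = 8177/57.
(93/11)² = 8649/121 falls short of 8177/57 but (93/11)³ = 804357/1331 reaches it, so n = 3.

3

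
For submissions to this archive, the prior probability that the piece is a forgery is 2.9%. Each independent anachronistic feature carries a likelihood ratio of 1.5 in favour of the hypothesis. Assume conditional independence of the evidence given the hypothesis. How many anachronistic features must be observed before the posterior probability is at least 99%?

20

Prior odds: 0.029 ÷ 0.971 = 29/971.
Likelihood ratio per anachronistic feature = 1.5.
Target odds: 0.99 ÷ 0.01 = 99.
Need (29/971) × 1.5ⁿ ≥ 99, i.e. 1.5ⁿ ≥ 96129/29.
1.5¹⁹ ≈2216.84 falls short of 96129/29 but 1.5²⁰ ≈3325.26 reaches it, so n = 20.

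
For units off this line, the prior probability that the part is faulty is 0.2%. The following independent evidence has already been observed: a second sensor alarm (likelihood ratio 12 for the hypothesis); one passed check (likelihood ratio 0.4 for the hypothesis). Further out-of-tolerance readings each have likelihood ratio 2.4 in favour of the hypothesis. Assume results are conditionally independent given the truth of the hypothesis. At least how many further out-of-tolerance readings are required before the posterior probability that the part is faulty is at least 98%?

10

Prior odds = 0.002/0.998 = 1/499.
Combined Bayes factor of the evidence already in hand = 12 × 0.4 = 4.8.
Odds after that evidence = (1/499) × 4.8 = 24/2495.
Target odds = 0.98/0.02 = 49.
Need 2.4ⁿ ≥ 49 ÷ (24/2495) = 122255/24.
2.4⁹ ≈2641.81 falls short of 122255/24 but 2.4¹⁰ ≈6340.34 reaches it, so n = 10.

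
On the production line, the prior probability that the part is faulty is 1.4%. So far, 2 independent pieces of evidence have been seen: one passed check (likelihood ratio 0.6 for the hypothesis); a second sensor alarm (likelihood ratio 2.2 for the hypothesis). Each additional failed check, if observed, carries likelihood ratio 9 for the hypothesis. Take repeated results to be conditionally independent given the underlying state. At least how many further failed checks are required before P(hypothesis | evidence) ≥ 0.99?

4

Prior odds = 0.014/0.986 = 7/493.
Combined Bayes factor of the evidence already in hand = 0.6 × 2.2 = 1.32.
Odds after that evidence = (7/493) × 1.32 = 231/12325.
Target odds = 0.99/0.01 = 99.
Need 9ⁿ ≥ 99 ÷ (231/12325) = 36975/7.
9³ = 729 falls short of 36975/7 but 9⁴ = 6561 reaches it, so n = 4.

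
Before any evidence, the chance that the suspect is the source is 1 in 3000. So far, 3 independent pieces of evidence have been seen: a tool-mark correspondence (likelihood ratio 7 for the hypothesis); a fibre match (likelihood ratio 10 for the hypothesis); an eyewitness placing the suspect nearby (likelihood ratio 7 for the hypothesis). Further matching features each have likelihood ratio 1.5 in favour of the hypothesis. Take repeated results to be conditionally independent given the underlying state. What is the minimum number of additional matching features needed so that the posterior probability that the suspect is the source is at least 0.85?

9

Prior odds = (1/3000)/(2999/3000) = 1/2999.
Combined Bayes factor of the evidence already in hand = 7 × 10 × 7 = 490.
Odds after that evidence = (1/2999) × 490 = 490/2999.
Target odds = 0.85/0.15 = 17/3.
Need 1.5ⁿ ≥ 17/3 ÷ (490/2999) = 50983/1470.
1.5⁸ = 25.62890625 falls short of 50983/1470 but 1.5⁹ = 19683/512 reaches it, so n = 9.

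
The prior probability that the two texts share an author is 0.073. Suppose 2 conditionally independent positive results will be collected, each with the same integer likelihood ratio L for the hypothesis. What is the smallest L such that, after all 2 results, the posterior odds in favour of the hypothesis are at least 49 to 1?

25

Prior odds = 0.073/0.927 = 73/927.
Target odds = 49.
Need L² ≥ 49 ÷ (73/927) = 45423/73.
24² = 576 < 45423/73 ≤ 625 = 25², so L = 25.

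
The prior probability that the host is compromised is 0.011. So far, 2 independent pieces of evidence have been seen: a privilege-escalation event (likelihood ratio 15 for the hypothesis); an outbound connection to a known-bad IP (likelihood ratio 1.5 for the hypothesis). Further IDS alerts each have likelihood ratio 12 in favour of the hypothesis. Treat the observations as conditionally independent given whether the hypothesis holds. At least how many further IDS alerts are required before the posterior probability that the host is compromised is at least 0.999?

4

Prior odds = 0.011/0.989 = 11/989.
Combined Bayes factor of the evidence already in hand = 15 × 1.5 = 22.5.
Odds after that evidence = (11/989) × 22.5 = 495/1978.
Target odds = 0.999/0.001 = 999.
Need 12ⁿ ≥ 999 ÷ (495/1978) = 219558/55.
12³ = 1728 falls short of 219558/55 but 12⁴ = 20736 reaches it, so n = 4.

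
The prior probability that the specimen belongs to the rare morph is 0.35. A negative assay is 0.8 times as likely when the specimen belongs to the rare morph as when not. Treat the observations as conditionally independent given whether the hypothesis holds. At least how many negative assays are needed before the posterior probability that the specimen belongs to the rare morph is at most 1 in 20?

Prior odds = 0.35/0.65 = 7/13.
Likelihood ratio per negative assay = 0.8.
Target posterior odds = 0.05/0.95 = 1/19.
Need (7/13) × 0.8ⁿ ≤ 1/19, i.e. 0.8ⁿ ≤ 13/133.
0.8¹⁰ = 1048576/9765625 is still above 13/133 but 0.8¹¹ = 4194304/48828125 is at or below it, so n = 11.

11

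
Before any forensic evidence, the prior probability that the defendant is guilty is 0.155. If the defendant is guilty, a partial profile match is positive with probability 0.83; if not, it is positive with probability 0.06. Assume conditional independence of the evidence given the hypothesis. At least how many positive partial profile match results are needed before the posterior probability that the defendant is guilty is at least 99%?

Prior odds: 0.155 ÷ 0.845 = 31/169.
Likelihood ratio of a positive = 0.83/0.06 = 83/6.
Target posterior odds = 0.99/0.01 = 99.
Require (83/6)ⁿ ≥ 99 ÷ (31/169) = 16731/31.
(83/6)² = 6889/36 falls short of 16731/31 but (83/6)³ = 571787/216 reaches it, so n = 3.

3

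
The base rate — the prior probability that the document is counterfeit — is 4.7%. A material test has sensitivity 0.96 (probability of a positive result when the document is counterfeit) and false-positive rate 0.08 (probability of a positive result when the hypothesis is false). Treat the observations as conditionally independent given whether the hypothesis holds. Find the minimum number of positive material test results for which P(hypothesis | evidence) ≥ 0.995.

4

Prior odds: 0.047 ÷ 0.953 = 47/953.
Likelihood ratio of a positive result = 0.96/0.08 = 12.
Target odds: 0.995 ÷ 0.005 = 199.
Need (47/953) × 12ⁿ ≥ 199, i.e. 12ⁿ ≥ 189647/47.
12³ = 1728 falls short of 189647/47 but 12⁴ = 20736 reaches it, so n = 4.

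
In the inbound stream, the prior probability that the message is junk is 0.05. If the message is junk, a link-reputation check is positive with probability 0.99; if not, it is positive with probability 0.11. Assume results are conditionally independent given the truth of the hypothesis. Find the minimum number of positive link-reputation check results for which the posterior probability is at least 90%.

3

Prior odds = 0.05/0.95 = 1/19.
Likelihood ratio of a positive = 0.99/0.11 = 9.
Target posterior odds = 0.9/0.1 = 9.
Require 9ⁿ ≥ 9 ÷ (1/19) = 171.
9² = 81 falls short of 171 but 9³ = 729 reaches it, so n = 3.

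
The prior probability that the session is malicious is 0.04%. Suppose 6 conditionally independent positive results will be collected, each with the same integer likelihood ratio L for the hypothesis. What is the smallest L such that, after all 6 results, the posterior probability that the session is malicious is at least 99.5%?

Prior odds = 0.0004/0.9996 = 1/2499.
Target odds = 0.995/0.005 = 199.
Need L⁶ ≥ 199 ÷ (1/2499) = 497301.
8⁶ = 262144 < 497301 ≤ 531441 = 9⁶, so L = 9.

9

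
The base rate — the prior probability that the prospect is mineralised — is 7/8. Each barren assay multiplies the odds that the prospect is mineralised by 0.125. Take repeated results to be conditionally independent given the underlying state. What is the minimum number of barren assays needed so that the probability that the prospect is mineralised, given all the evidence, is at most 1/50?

3

Prior odds: 0.875 ÷ 0.125 = 7.
Likelihood ratio per barren assay = 0.125.
Target odds: 0.02 ÷ 0.98 = 1/49.
Need 7 × 0.125ⁿ ≤ 1/49, i.e. 0.125ⁿ ≤ 1/343.
0.125² = 0.015625 is still above 1/343 but 0.125³ = 0.001953125 is at or below it, so n = 3.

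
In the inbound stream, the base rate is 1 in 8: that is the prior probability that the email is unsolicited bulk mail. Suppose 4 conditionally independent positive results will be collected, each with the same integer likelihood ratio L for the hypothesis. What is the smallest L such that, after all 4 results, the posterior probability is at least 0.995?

7

Prior odds = 0.125/0.875 = 1/7.
Target odds = 0.995/0.005 = 199.
Need L⁴ ≥ 199 ÷ (1/7) = 1393.
6⁴ = 1296 < 1393 ≤ 2401 = 7⁴, so L = 7.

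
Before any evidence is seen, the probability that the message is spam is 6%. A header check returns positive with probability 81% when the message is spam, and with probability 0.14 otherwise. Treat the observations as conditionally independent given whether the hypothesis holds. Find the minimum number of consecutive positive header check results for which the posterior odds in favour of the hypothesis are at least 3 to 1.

Prior odds = 0.06/0.94 = 3/47.
Likelihood ratio of a positive result = 0.81/0.14 = 81/14.
Target odds = 3.
Require (81/14)ⁿ ≥ 3 ÷ (3/47) = 47.
(81/14)² = 6561/196 falls short of 47 but (81/14)³ = 531441/2744 reaches it, so n = 3.

3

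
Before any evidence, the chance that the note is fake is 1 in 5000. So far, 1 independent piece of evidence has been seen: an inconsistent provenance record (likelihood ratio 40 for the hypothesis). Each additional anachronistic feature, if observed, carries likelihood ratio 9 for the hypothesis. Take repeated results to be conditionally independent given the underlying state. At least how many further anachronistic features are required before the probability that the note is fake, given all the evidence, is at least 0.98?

4

Prior odds = 0.0002/0.9998 = 1/4999.
Bayes factor of the evidence already in hand = 40.
Odds after that evidence = (1/4999) × 40 = 40/4999.
Target odds = 0.98/0.02 = 49.
Need 9ⁿ ≥ 49 ÷ (40/4999) = 6123.775.
9³ = 729 falls short of 6123.775 but 9⁴ = 6561 reaches it, so n = 4.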